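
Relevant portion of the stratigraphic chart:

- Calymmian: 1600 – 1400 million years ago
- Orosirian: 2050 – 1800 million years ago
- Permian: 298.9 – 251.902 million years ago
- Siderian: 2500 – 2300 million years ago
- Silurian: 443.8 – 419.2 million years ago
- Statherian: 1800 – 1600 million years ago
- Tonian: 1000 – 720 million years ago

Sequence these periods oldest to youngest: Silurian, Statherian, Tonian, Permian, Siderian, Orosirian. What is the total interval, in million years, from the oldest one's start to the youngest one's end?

Siderian, Orosirian, Statherian, Tonian, Silurian, Permian; total span 2248.098 Myr

From the excerpt: Silurian 443.8–419.2; Statherian 1800–1600; Tonian 1000–720; Permian 298.9–251.902; Siderian 2500–2300; Orosirian 2050–1800 (Ma).
Larger Ma is earlier, so the oldest is Siderian and the youngest is Permian; oldest to youngest: Siderian, Orosirian, Statherian, Tonian, Silurian, Permian.
Oldest start 2500 minus youngest end 251.902 gives 2248.098 Myr overall.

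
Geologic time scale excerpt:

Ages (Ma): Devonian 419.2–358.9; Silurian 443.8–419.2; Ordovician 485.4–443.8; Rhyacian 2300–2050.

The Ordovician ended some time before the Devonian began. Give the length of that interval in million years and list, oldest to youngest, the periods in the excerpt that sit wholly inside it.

24.6 million years; Silurian

End of Ordovician = 443.8 Ma; start of Devonian = 419.2 Ma.
Gap = 443.8 − 419.2 = 24.6 Myr.
Periods wholly inside 443.8–419.2 Ma: Silurian (443.8–419.2).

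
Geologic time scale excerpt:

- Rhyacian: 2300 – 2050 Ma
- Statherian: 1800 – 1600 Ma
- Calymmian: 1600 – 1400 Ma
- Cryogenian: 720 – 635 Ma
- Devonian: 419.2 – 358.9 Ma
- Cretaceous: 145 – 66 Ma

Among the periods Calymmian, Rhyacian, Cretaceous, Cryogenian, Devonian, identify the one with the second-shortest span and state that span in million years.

Start − end for each: Calymmian 1600 − 1400 = 200; Rhyacian 2300 − 2050 = 250; Cretaceous 145 − 66 = 79; Cryogenian 720 − 635 = 85; Devonian 419.2 − 358.9 = 60.3.
Ranking these from shortest: Devonian < Cretaceous < Cryogenian < Calymmian < Rhyacian.
Position 2 in that ranking is Cretaceous, which lasted 79 Myr.

Cretaceous, 79 million years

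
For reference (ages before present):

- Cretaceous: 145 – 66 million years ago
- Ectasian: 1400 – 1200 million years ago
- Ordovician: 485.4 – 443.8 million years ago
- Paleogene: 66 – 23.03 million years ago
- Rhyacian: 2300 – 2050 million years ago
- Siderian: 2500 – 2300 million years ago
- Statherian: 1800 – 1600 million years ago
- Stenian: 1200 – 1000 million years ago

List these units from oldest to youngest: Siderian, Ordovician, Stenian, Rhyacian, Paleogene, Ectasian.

Siderian, then Rhyacian, then Ectasian, then Stenian, then Ordovician, then Paleogene

Read off each span (Ma): Siderian 2500–2300; Ordovician 485.4–443.8; Stenian 1200–1000; Rhyacian 2300–2050; Paleogene 66–23.03; Ectasian 1400–1200.
Larger Ma is older, so oldest→youngest is Siderian, Rhyacian, Ectasian, Stenian, Ordovician, Paleogene.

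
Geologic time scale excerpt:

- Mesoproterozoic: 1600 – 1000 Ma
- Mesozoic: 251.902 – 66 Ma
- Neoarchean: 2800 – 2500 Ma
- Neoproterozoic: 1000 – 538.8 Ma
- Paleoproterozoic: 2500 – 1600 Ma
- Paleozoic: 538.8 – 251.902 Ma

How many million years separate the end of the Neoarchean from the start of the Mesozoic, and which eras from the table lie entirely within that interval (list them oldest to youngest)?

2248.098 million years; Paleoproterozoic, Mesoproterozoic, Neoproterozoic, Paleozoic

The Neoarchean closes at 2500 Ma and the Mesozoic opens at 251.902 Ma, so the interval is 2500 − 251.902 = 2248.098 Myr.
An era fits inside if it starts at or after 2500 Ma and ends at or before 251.902 Ma; oldest first that gives Paleoproterozoic, Mesoproterozoic, Neoproterozoic, Paleozoic.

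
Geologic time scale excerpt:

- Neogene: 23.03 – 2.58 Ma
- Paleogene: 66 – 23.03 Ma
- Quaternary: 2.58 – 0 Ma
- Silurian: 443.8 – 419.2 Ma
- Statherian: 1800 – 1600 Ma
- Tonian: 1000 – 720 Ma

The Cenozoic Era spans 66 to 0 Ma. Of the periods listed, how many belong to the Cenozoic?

3

Periods inside 66–0 Ma: Paleogene, Neogene, Quaternary — 3 in total.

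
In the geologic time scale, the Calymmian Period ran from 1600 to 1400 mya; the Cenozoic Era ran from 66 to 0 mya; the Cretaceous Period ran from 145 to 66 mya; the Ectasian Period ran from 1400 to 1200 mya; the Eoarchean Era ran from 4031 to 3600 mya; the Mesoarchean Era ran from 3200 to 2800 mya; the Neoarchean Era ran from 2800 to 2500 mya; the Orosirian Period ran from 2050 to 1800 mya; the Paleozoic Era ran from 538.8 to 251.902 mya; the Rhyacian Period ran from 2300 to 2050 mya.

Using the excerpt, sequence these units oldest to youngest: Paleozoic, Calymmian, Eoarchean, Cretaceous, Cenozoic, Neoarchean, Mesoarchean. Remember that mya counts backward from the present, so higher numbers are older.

Eoarchean → Mesoarchean → Neoarchean → Calymmian → Paleozoic → Cretaceous → Cenozoic

The oldest of these is Eoarchean (starts 4031 Ma) and the youngest is Cenozoic (ends 0 Ma).
In between, by decreasing start age: Mesoarchean (3200), Neoarchean (2800), Calymmian (1600), Paleozoic (538.8), Cretaceous (145).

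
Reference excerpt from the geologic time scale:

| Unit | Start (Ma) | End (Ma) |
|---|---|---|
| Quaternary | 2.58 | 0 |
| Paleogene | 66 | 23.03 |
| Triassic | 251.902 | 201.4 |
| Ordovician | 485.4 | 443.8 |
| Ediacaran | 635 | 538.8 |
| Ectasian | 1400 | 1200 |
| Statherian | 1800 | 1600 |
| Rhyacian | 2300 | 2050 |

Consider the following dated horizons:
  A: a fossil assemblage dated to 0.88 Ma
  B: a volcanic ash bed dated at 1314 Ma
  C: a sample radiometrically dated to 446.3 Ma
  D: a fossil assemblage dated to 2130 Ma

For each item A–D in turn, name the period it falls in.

A — Quaternary; B — Ectasian; C — Ordovician; D — Rhyacian

A: 0.88 Ma lies in 2.58–0 Ma, so Quaternary.
B: 1314 Ma lies in 1400–1200 Ma, so Ectasian.
C: 446.3 Ma lies in 485.4–443.8 Ma, so Ordovician.
D: 2130 Ma lies in 2300–2050 Ma, so Rhyacian.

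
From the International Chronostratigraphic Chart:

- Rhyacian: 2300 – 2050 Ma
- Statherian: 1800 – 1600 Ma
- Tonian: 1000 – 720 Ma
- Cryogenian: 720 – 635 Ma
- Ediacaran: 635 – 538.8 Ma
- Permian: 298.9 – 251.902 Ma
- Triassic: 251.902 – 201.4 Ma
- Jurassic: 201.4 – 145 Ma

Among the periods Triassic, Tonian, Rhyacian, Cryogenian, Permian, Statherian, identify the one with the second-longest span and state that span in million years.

Rhyacian, 250 million years

Durations: Triassic 50.502; Tonian 280; Rhyacian 250; Cryogenian 85; Permian 46.998; Statherian 200 Myr.
Sorted longest-first: Tonian (280), Rhyacian (250), Statherian (200), Cryogenian (85), Triassic (50.502), Permian (46.998).
The second longest is Rhyacian at 250 Myr.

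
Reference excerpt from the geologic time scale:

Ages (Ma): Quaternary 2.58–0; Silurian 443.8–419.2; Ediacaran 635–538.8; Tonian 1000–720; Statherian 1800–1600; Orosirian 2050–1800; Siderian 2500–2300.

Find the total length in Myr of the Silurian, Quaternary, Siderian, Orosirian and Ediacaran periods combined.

573.38 million years

Each duration: Silurian = 24.6; Quaternary = 2.58; Siderian = 200; Orosirian = 250; Ediacaran = 96.2.
Sum: 24.6 + 2.58 + 200 + 250 + 96.2 = 573.38 Myr.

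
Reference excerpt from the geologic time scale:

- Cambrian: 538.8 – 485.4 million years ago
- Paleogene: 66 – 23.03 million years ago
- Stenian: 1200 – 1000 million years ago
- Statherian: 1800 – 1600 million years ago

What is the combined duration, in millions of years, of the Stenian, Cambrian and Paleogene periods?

296.37 million years

Duration is start − end for each: (1200 − 1000) + (538.8 − 485.4) + (66 − 23.03).
That is 200 + 53.4 + 42.97, which totals 296.37 million years.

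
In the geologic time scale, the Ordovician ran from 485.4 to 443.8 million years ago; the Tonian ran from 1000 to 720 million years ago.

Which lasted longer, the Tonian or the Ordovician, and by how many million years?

Tonian, by 238.4 million years

Tonian: 1000 − 720 = 280 Myr.
Ordovician: 485.4 − 443.8 = 41.6 Myr.
Difference: 280 − 41.6 = 238.4 Myr, so the Tonian was longer.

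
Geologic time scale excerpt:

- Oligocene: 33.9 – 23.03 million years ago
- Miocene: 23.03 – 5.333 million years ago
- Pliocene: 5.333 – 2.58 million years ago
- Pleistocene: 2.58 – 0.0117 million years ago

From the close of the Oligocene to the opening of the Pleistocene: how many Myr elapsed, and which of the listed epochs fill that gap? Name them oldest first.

The Oligocene closes at 23.03 Ma and the Pleistocene opens at 2.58 Ma, so the interval is 23.03 − 2.58 = 20.45 Myr.
An epoch fits inside if it starts at or after 23.03 Ma and ends at or before 2.58 Ma; oldest first that gives Miocene, Pliocene.

20.45 million years; Miocene, Pliocene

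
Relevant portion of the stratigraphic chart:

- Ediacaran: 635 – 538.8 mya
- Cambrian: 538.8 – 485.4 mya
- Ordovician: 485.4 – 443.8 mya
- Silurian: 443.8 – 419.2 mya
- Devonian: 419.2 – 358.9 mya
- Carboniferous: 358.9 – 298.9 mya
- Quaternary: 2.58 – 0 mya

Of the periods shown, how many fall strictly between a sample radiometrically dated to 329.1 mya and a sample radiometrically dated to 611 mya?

The older date is 611 Ma and the younger is 329.1 Ma.
Periods with start < 611 and end > 329.1 Ma: Cambrian (538.8–485.4), Ordovician (485.4–443.8), Silurian (443.8–419.2), Devonian (419.2–358.9).
That is 4 complete periods.

4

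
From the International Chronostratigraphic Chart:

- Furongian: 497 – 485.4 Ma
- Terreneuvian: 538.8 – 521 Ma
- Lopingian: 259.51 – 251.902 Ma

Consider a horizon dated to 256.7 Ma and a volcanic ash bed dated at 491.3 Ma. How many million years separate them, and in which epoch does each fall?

234.6 million years apart; the first in the Lopingian, the second in the Furongian

Elapsed time: 491.3 − 256.7 = 234.6 Myr.
256.7 Ma lies within 259.51–251.902 Ma: Lopingian.
491.3 Ma lies within 497–485.4 Ma: Furongian.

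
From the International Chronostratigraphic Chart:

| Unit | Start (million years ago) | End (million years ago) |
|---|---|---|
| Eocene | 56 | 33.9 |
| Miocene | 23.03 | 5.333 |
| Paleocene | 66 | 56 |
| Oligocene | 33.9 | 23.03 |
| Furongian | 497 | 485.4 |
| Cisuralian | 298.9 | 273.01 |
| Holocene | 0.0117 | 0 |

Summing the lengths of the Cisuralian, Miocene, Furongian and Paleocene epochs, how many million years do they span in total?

65.187 million years

Duration is start − end for each: (298.9 − 273.01) + (23.03 − 5.333) + (497 − 485.4) + (66 − 56).
That is 25.89 + 17.697 + 11.6 + 10, which totals 65.187 million years.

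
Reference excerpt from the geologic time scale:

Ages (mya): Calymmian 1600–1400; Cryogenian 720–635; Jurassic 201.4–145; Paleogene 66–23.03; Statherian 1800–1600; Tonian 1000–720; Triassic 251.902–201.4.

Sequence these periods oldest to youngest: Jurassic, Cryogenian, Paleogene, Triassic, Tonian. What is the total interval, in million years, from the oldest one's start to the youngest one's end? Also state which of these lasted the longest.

Tonian, Cryogenian, Triassic, Jurassic, Paleogene; total span 976.97 Myr; longest is Tonian

Start ages (Ma): Tonian 1000, Cryogenian 720, Triassic 251.902, Jurassic 201.4, Paleogene 66.
Ordered oldest to youngest: Tonian, Cryogenian, Triassic, Jurassic, Paleogene.
Span = 1000 − 23.03 = 976.97 Myr.
Durations: Paleogene 42.97, Triassic 50.502, Jurassic 56.4, Tonian 280, Cryogenian 85 → longest is Tonian (280 Myr).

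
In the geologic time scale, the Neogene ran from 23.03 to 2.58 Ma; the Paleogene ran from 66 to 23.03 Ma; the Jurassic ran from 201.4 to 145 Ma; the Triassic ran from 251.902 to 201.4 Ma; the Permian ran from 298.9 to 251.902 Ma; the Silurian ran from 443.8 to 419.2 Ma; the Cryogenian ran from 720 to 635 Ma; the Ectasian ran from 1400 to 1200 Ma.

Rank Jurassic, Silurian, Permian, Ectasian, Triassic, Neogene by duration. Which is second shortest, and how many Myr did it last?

Start − end for each: Jurassic 201.4 − 145 = 56.4; Silurian 443.8 − 419.2 = 24.6; Permian 298.9 − 251.902 = 46.998; Ectasian 1400 − 1200 = 200; Triassic 251.902 − 201.4 = 50.502; Neogene 23.03 − 2.58 = 20.45.
Ranking these from shortest: Neogene < Silurian < Permian < Triassic < Jurassic < Ectasian.
Position 2 in that ranking is Silurian, which lasted 24.6 Myr.

Silurian, 24.6 million years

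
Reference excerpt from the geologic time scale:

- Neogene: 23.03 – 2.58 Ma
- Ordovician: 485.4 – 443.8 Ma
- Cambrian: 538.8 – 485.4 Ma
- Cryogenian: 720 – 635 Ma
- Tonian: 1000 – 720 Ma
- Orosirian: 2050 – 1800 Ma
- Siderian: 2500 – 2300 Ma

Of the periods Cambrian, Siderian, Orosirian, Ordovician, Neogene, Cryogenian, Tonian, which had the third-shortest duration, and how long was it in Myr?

Cambrian, 53.4 million years

Start − end for each: Cambrian 538.8 − 485.4 = 53.4; Siderian 2500 − 2300 = 200; Orosirian 2050 − 1800 = 250; Ordovician 485.4 − 443.8 = 41.6; Neogene 23.03 − 2.58 = 20.45; Cryogenian 720 − 635 = 85; Tonian 1000 − 720 = 280.
Ranking these from shortest: Neogene < Ordovician < Cambrian < Cryogenian < Siderian < Orosirian < Tonian.
Position 3 in that ranking is Cambrian, which lasted 53.4 Myr.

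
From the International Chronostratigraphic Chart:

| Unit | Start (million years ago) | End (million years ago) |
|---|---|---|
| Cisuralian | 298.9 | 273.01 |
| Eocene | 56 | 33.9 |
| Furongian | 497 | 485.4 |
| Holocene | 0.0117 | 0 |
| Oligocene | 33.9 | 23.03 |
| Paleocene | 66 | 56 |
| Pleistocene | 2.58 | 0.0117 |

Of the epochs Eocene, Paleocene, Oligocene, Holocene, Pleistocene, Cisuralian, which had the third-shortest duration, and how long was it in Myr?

Durations: Eocene 22.1; Paleocene 10; Oligocene 10.87; Holocene 0.0117; Pleistocene 2.5683; Cisuralian 25.89 Myr.
Sorted shortest-first: Holocene (0.0117), Pleistocene (2.5683), Paleocene (10), Oligocene (10.87), Eocene (22.1), Cisuralian (25.89).
The third shortest is Paleocene at 10 Myr.

Paleocene, 10 million years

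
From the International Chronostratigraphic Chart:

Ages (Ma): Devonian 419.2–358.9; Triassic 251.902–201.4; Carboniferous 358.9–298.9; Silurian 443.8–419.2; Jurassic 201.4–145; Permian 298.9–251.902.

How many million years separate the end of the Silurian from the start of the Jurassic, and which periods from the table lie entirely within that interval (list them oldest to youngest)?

217.8 million years; Devonian, Carboniferous, Permian, Triassic

The Silurian closes at 419.2 Ma and the Jurassic opens at 201.4 Ma, so the interval is 419.2 − 201.4 = 217.8 Myr.
A period fits inside if it starts at or after 419.2 Ma and ends at or before 201.4 Ma; oldest first that gives Devonian, Carboniferous, Permian, Triassic.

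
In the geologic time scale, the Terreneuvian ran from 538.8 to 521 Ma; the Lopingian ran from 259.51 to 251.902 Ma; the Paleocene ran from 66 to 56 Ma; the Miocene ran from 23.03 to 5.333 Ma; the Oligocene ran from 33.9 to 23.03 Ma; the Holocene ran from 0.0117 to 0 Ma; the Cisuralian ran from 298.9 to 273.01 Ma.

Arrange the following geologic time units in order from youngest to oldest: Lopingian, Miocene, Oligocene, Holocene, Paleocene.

Holocene, Miocene, Oligocene, Paleocene, Lopingian

Sorting by start age (ascending Ma, since larger Ma = older): Holocene began 0.0117, Miocene began 23.03, Oligocene began 33.9, Paleocene began 66, Lopingian began 259.51.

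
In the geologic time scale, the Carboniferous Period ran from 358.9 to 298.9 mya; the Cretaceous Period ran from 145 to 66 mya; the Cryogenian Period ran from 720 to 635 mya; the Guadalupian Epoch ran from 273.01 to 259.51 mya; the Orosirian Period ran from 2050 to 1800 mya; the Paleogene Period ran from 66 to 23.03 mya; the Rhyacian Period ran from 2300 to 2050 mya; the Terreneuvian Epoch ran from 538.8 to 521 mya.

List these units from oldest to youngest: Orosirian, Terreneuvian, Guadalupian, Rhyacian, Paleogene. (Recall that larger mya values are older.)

Rhyacian, Orosirian, Terreneuvian, Guadalupian, Paleogene

The oldest of these is Rhyacian (starts 2300 Ma) and the youngest is Paleogene (ends 23.03 Ma).
In between, by decreasing start age: Orosirian (2050), Terreneuvian (538.8), Guadalupian (273.01).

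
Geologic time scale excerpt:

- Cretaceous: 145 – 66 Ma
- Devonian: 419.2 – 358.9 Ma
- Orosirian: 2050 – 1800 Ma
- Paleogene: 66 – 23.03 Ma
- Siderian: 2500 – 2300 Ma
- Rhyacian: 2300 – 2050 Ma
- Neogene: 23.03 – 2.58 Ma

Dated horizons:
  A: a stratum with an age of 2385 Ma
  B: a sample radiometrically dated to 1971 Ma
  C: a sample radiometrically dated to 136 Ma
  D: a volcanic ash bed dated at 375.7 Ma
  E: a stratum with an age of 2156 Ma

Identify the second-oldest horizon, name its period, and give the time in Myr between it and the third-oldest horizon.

Sorted oldest-first by Ma: A (2385), E (2156), B (1971), D (375.7), C (136).
The second oldest is E at 2156 Ma, which lies in 2300–2050 Ma: the Rhyacian.
The third oldest is B at 1971 Ma; separation = |2156 − 1971| = 185 Myr.

E, in the Rhyacian; 185 million years to B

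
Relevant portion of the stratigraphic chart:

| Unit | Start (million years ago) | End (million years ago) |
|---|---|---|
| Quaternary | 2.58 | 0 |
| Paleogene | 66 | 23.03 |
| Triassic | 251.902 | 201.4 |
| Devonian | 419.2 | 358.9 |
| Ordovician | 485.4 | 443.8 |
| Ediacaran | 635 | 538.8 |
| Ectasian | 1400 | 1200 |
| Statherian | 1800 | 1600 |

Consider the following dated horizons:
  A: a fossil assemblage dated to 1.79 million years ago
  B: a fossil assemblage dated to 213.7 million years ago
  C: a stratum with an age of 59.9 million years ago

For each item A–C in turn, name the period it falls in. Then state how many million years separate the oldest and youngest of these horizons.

Match each age against the start–end ranges in the excerpt: A = 1.79 Ma → Quaternary (2.58–0); B = 213.7 Ma → Triassic (251.902–201.4); C = 59.9 Ma → Paleogene (66–23.03).
The largest age is 213.7 Ma and the smallest is 1.79 Ma; their difference is 211.91 Myr.

A — Quaternary; B — Triassic; C — Paleogene; span 211.91 million years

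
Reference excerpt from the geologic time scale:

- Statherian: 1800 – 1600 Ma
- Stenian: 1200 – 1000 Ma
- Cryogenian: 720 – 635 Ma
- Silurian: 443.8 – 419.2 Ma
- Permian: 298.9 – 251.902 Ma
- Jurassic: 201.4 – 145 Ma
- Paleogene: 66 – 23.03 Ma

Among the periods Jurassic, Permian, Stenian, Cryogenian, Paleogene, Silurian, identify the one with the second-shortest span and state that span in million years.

Paleogene, 42.97 million years

Start − end for each: Jurassic 201.4 − 145 = 56.4; Permian 298.9 − 251.902 = 46.998; Stenian 1200 − 1000 = 200; Cryogenian 720 − 635 = 85; Paleogene 66 − 23.03 = 42.97; Silurian 443.8 − 419.2 = 24.6.
Ranking these from shortest: Silurian < Paleogene < Permian < Jurassic < Cryogenian < Stenian.
Position 2 in that ranking is Paleogene, which lasted 42.97 Myr.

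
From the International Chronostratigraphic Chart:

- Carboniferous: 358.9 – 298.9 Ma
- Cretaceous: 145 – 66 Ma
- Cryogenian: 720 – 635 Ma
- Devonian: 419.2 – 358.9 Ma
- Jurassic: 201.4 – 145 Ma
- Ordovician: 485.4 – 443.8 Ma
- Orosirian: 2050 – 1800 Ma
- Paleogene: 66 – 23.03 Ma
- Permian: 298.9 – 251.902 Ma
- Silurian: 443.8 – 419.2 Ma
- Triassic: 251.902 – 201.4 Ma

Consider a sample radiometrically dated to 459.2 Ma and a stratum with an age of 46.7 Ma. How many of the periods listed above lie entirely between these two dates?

459.2 Ma sits inside the Ordovician (485.4–443.8) and 46.7 Ma inside the Paleogene (66–23.03); neither of those is wholly between the two dates.
The listed periods lying completely between them are Silurian, Devonian, Carboniferous, Permian, Triassic, Jurassic, Cretaceous — 7 in all.

7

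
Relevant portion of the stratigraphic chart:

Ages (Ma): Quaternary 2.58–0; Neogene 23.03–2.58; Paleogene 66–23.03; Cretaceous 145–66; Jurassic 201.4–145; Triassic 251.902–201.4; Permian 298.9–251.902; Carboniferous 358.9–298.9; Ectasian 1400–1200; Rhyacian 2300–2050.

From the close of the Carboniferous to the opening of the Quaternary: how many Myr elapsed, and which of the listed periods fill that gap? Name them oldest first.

296.32 million years; Permian, Triassic, Jurassic, Cretaceous, Paleogene, Neogene

The Carboniferous closes at 298.9 Ma and the Quaternary opens at 2.58 Ma, so the interval is 298.9 − 2.58 = 296.32 Myr.
A period fits inside if it starts at or after 298.9 Ma and ends at or before 2.58 Ma; oldest first that gives Permian, Triassic, Jurassic, Cretaceous, Paleogene, Neogene.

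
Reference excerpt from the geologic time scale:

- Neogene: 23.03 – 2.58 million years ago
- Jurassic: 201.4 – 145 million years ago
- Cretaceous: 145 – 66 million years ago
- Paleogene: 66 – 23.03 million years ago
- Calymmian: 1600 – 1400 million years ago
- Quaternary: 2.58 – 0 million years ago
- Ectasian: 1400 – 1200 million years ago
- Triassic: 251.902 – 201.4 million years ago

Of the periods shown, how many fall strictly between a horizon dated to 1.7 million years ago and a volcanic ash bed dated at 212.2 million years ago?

The older date is 212.2 Ma and the younger is 1.7 Ma.
Periods with start < 212.2 and end > 1.7 Ma: Jurassic (201.4–145), Cretaceous (145–66), Paleogene (66–23.03), Neogene (23.03–2.58).
That is 4 complete periods.

4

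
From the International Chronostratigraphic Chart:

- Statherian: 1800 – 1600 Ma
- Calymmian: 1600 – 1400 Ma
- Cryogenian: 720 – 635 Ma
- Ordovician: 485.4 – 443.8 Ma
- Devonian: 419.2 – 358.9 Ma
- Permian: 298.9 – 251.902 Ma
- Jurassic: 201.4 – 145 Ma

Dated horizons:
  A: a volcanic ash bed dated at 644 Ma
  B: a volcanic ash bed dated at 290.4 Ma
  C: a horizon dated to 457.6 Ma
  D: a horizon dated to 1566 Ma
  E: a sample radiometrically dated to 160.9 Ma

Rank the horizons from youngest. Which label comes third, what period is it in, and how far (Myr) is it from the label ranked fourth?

Smaller Ma means younger, so youngest first: E 160.9 < B 290.4 < C 457.6 < A 644 < D 1566.
Counting 3 along gives C (457.6 Ma); the excerpt puts that inside the Ordovician, 485.4–443.8 Ma.
Next in line is A (644 Ma), and 644 − 457.6 = 186.4 Myr.

C, in the Ordovician; 186.4 million years to A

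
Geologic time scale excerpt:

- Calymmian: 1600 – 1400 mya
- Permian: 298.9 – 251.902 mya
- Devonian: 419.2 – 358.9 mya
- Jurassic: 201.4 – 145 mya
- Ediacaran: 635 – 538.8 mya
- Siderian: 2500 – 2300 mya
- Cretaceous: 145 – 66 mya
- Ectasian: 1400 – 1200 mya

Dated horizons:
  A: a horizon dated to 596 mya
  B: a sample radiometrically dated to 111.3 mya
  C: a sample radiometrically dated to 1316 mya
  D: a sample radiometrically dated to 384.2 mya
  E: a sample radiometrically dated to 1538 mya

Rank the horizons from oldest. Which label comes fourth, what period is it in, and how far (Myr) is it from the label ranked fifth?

D, in the Devonian; 272.9 million years to B

Larger Ma means older, so oldest first: E 1538 > C 1316 > A 596 > D 384.2 > B 111.3.
Counting 4 along gives D (384.2 Ma); the excerpt puts that inside the Devonian, 419.2–358.9 Ma.
Next in line is B (111.3 Ma), and 384.2 − 111.3 = 272.9 Myr.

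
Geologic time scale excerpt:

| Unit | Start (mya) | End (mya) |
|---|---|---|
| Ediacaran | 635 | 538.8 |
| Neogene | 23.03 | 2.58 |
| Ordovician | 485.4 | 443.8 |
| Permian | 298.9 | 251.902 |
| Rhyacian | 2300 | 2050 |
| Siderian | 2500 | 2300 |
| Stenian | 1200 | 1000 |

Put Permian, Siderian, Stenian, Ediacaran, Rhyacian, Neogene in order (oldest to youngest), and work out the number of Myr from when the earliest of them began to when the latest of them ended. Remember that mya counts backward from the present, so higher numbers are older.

Siderian → Rhyacian → Stenian → Ediacaran → Permian → Neogene; total span 2497.42 Myr

From the excerpt: Permian 298.9–251.902; Siderian 2500–2300; Stenian 1200–1000; Ediacaran 635–538.8; Rhyacian 2300–2050; Neogene 23.03–2.58 (Ma).
Larger Ma is earlier, so the oldest is Siderian and the youngest is Neogene; oldest to youngest: Siderian, Rhyacian, Stenian, Ediacaran, Permian, Neogene.
Oldest start 2500 minus youngest end 2.58 gives 2497.42 Myr overall.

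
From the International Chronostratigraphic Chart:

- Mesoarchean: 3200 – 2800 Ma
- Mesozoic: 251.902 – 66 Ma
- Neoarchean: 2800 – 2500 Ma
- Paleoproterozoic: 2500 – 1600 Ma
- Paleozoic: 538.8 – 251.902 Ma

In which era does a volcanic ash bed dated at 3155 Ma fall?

Mesoarchean

3155 Ma lies between 3200 and 2800 Ma, so it falls in the Mesoarchean.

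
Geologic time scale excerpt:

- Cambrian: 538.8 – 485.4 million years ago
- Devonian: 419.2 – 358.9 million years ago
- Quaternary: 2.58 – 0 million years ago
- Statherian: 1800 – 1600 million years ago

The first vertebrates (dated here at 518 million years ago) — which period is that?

Cambrian

518 Ma lies between 538.8 and 485.4 Ma, so it falls in the Cambrian.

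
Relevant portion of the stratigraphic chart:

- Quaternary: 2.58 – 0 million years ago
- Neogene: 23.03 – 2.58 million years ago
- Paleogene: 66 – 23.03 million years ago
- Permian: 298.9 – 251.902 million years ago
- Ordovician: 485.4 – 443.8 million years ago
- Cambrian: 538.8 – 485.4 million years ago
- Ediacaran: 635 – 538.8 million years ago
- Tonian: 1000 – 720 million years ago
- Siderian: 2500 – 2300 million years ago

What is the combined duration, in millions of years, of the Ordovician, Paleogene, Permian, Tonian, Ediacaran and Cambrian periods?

Duration is start − end for each: (485.4 − 443.8) + (66 − 23.03) + (298.9 − 251.902) + (1000 − 720) + (635 − 538.8) + (538.8 − 485.4).
That is 41.6 + 42.97 + 46.998 + 280 + 96.2 + 53.4, which totals 561.168 million years.

561.168 million years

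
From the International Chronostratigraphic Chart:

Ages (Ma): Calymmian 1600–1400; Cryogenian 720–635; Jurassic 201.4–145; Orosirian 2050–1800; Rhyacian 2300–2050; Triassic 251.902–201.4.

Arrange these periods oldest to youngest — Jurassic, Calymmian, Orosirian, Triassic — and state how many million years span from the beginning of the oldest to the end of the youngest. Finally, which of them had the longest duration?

Orosirian → Calymmian → Triassic → Jurassic; total span 1905 Myr; longest is Orosirian

Start ages (Ma): Orosirian 2050, Calymmian 1600, Triassic 251.902, Jurassic 201.4.
Ordered oldest to youngest: Orosirian, Calymmian, Triassic, Jurassic.
Span = 2050 − 145 = 1905 Myr.
Durations: Triassic 50.502, Calymmian 200, Orosirian 250, Jurassic 56.4 → longest is Orosirian (250 Myr).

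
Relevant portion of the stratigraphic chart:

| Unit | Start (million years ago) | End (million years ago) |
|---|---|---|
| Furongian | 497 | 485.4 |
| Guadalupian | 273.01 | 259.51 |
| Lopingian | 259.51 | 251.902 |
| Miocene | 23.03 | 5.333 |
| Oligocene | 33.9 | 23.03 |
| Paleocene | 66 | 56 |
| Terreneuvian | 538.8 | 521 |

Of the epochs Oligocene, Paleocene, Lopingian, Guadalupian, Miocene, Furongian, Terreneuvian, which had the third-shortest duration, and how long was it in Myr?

Oligocene, 10.87 million years

Start − end for each: Oligocene 33.9 − 23.03 = 10.87; Paleocene 66 − 56 = 10; Lopingian 259.51 − 251.902 = 7.608; Guadalupian 273.01 − 259.51 = 13.5; Miocene 23.03 − 5.333 = 17.697; Furongian 497 − 485.4 = 11.6; Terreneuvian 538.8 − 521 = 17.8.
Ranking these from shortest: Lopingian < Paleocene < Oligocene < Furongian < Guadalupian < Miocene < Terreneuvian.
Position 3 in that ranking is Oligocene, which lasted 10.87 Myr.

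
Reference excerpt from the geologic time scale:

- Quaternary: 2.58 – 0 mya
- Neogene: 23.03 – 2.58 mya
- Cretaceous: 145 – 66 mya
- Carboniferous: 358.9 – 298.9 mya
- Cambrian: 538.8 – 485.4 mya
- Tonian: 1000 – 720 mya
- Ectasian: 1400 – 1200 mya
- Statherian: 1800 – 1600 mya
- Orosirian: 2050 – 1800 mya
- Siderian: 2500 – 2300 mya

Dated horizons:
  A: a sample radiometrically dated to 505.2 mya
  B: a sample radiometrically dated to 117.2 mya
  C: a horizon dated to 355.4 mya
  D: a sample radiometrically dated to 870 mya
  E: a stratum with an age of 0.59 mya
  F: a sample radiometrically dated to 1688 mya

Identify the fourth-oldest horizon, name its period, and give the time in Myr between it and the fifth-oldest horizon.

Sorted oldest-first by Ma: F (1688), D (870), A (505.2), C (355.4), B (117.2), E (0.59).
The fourth oldest is C at 355.4 Ma, which lies in 358.9–298.9 Ma: the Carboniferous.
The fifth oldest is B at 117.2 Ma; separation = |355.4 − 117.2| = 238.2 Myr.

C, in the Carboniferous; 238.2 million years to B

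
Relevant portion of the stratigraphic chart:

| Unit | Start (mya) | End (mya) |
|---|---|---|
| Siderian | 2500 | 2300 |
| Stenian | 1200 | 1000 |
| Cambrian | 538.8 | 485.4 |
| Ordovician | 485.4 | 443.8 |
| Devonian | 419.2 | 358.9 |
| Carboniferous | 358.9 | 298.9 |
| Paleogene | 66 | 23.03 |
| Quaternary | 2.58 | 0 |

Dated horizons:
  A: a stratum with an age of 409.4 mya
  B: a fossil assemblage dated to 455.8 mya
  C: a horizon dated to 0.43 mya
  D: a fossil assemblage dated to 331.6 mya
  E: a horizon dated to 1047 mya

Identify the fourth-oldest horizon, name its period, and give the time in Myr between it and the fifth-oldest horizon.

Larger Ma means older, so oldest first: E 1047 > B 455.8 > A 409.4 > D 331.6 > C 0.43.
Counting 4 along gives D (331.6 Ma); the excerpt puts that inside the Carboniferous, 358.9–298.9 Ma.
Next in line is C (0.43 Ma), and 331.6 − 0.43 = 331.17 Myr.

D, in the Carboniferous; 331.17 million years to C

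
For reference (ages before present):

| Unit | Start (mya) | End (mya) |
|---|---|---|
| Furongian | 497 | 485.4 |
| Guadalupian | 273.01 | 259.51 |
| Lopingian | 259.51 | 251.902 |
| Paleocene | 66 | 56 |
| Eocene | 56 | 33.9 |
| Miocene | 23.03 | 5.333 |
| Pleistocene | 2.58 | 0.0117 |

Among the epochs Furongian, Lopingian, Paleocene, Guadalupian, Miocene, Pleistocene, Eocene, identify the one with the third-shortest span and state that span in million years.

Durations: Furongian 11.6; Lopingian 7.608; Paleocene 10; Guadalupian 13.5; Miocene 17.697; Pleistocene 2.5683; Eocene 22.1 Myr.
Sorted shortest-first: Pleistocene (2.5683), Lopingian (7.608), Paleocene (10), Furongian (11.6), Guadalupian (13.5), Miocene (17.697), Eocene (22.1).
The third shortest is Paleocene at 10 Myr.

Paleocene, 10 million years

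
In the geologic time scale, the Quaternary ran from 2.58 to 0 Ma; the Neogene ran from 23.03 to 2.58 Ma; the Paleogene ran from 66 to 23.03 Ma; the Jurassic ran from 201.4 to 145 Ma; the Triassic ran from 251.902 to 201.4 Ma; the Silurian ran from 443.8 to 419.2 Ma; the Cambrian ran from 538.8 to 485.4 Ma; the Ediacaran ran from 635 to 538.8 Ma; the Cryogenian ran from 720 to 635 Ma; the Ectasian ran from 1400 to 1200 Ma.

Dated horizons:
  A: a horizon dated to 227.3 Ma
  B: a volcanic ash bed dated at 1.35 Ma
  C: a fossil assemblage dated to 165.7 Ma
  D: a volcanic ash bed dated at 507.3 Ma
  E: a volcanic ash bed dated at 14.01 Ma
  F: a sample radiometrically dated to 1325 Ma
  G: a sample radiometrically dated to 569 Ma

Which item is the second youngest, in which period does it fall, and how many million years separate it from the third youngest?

Sorted youngest-first by Ma: B (1.35), E (14.01), C (165.7), A (227.3), D (507.3), G (569), F (1325).
The second youngest is E at 14.01 Ma, which lies in 23.03–2.58 Ma: the Neogene.
The third youngest is C at 165.7 Ma; separation = |14.01 − 165.7| = 151.69 Myr.

E, in the Neogene; 151.69 million years to C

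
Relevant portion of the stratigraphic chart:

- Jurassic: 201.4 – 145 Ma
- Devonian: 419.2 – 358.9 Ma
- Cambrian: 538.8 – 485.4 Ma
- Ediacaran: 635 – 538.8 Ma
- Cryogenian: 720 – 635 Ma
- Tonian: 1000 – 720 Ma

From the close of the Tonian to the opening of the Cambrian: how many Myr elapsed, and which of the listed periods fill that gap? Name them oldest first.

End of Tonian = 720 Ma; start of Cambrian = 538.8 Ma.
Gap = 720 − 538.8 = 181.2 Myr.
Periods wholly inside 720–538.8 Ma: Cryogenian (720–635), Ediacaran (635–538.8).

181.2 million years; Cryogenian, Ediacaran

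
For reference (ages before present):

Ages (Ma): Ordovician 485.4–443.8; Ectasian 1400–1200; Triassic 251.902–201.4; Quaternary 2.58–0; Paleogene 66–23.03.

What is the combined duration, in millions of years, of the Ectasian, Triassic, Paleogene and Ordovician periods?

Each duration: Ectasian = 200; Triassic = 50.502; Paleogene = 42.97; Ordovician = 41.6.
Sum: 200 + 50.502 + 42.97 + 41.6 = 335.072 Myr.

335.072 million years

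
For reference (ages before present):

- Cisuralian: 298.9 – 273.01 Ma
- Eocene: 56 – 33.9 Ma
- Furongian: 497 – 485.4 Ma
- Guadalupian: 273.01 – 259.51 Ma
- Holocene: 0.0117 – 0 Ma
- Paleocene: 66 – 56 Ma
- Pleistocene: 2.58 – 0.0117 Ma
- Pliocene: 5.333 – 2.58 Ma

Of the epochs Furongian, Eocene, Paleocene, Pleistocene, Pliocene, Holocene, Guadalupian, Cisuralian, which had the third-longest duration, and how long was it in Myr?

Start − end for each: Furongian 497 − 485.4 = 11.6; Eocene 56 − 33.9 = 22.1; Paleocene 66 − 56 = 10; Pleistocene 2.58 − 0.0117 = 2.5683; Pliocene 5.333 − 2.58 = 2.753; Holocene 0.0117 − 0 = 0.0117; Guadalupian 273.01 − 259.51 = 13.5; Cisuralian 298.9 − 273.01 = 25.89.
Ranking these from longest: Cisuralian > Eocene > Guadalupian > Furongian > Paleocene > Pliocene > Pleistocene > Holocene.
Position 3 in that ranking is Guadalupian, which lasted 13.5 Myr.

Guadalupian, 13.5 million years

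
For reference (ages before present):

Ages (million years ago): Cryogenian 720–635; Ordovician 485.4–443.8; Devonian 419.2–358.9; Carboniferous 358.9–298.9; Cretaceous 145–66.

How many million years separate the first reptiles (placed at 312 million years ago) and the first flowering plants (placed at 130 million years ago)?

182 million years

312 − 130 = 182 million years.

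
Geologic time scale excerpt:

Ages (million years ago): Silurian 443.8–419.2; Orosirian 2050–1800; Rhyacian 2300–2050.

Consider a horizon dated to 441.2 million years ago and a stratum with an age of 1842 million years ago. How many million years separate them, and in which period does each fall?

1400.8 million years apart; the first in the Silurian, the second in the Orosirian

Elapsed time: 1842 − 441.2 = 1400.8 Myr.
441.2 Ma lies within 443.8–419.2 Ma: Silurian.
1842 Ma lies within 2050–1800 Ma: Orosirian.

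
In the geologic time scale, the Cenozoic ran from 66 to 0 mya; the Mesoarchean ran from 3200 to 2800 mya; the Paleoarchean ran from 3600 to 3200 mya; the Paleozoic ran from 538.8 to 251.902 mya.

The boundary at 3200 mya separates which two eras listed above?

Paleoarchean and Mesoarchean

The Paleoarchean ends at 3200 mya and the Mesoarchean begins at 3200 mya, so they share that boundary.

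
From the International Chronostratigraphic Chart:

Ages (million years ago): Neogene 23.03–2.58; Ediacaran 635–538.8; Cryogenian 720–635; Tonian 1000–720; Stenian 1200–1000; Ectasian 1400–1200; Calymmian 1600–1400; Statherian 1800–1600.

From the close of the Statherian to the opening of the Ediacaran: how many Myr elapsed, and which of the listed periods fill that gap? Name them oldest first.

965 million years; Calymmian, Ectasian, Stenian, Tonian, Cryogenian

The Statherian closes at 1600 Ma and the Ediacaran opens at 635 Ma, so the interval is 1600 − 635 = 965 Myr.
A period fits inside if it starts at or after 1600 Ma and ends at or before 635 Ma; oldest first that gives Calymmian, Ectasian, Stenian, Tonian, Cryogenian.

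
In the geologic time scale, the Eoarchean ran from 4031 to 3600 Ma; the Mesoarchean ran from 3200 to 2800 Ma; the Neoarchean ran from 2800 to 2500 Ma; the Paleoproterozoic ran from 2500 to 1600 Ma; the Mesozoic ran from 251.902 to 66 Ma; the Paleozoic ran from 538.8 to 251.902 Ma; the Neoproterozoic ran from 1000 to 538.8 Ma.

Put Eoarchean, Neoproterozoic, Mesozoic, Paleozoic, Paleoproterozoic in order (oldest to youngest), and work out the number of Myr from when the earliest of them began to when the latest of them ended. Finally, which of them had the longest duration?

Start ages (Ma): Eoarchean 4031, Paleoproterozoic 2500, Neoproterozoic 1000, Paleozoic 538.8, Mesozoic 251.902.
Ordered oldest to youngest: Eoarchean, Paleoproterozoic, Neoproterozoic, Paleozoic, Mesozoic.
Span = 4031 − 66 = 3965 Myr.
Durations: Eoarchean 431, Paleoproterozoic 900, Paleozoic 286.898, Neoproterozoic 461.2, Mesozoic 185.902 → longest is Paleoproterozoic (900 Myr).

Eoarchean, Paleoproterozoic, Neoproterozoic, Paleozoic, Mesozoic; total span 3965 Myr; longest is Paleoproterozoic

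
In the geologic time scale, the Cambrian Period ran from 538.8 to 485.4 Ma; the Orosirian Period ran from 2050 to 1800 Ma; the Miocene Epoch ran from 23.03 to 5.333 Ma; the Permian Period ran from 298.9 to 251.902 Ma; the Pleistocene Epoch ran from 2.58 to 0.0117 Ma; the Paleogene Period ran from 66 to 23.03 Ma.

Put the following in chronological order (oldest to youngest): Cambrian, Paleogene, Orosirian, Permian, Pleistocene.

Sorting by start age (descending Ma, since larger Ma = older): Orosirian start 2050, Cambrian start 538.8, Permian start 298.9, Paleogene start 66, Pleistocene start 2.58.

Orosirian, Cambrian, Permian, Paleogene, Pleistocene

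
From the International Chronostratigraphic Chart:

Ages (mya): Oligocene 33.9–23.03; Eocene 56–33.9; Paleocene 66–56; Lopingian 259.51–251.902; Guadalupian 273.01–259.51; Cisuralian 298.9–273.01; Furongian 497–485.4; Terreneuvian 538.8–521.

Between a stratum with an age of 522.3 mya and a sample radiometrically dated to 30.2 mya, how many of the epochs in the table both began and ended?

6

The older date is 522.3 Ma and the younger is 30.2 Ma.
Epochs with start < 522.3 and end > 30.2 Ma: Furongian (497–485.4), Cisuralian (298.9–273.01), Guadalupian (273.01–259.51), Lopingian (259.51–251.902), Paleocene (66–56), Eocene (56–33.9).
That is 6 complete epochs.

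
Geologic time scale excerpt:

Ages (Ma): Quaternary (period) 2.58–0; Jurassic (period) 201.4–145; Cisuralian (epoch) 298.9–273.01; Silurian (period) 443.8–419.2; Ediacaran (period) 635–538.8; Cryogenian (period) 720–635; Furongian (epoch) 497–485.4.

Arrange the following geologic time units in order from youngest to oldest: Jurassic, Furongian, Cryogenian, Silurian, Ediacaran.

Jurassic, Silurian, Furongian, Ediacaran, Cryogenian

Sorting by start age (ascending Ma, since larger Ma = older): Jurassic began 201.4, Silurian began 443.8, Furongian began 497, Ediacaran began 635, Cryogenian began 720.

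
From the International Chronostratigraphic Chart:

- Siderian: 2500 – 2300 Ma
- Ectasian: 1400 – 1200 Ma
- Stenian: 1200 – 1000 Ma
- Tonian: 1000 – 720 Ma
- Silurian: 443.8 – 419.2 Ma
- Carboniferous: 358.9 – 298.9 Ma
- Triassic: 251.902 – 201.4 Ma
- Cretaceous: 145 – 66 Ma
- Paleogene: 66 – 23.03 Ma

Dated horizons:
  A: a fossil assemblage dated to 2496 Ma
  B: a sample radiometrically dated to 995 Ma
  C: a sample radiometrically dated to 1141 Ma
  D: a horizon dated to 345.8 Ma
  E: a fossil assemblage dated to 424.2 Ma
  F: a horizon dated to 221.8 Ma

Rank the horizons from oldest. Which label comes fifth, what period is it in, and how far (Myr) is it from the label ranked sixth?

Sorted oldest-first by Ma: A (2496), C (1141), B (995), E (424.2), D (345.8), F (221.8).
The fifth oldest is D at 345.8 Ma, which lies in 358.9–298.9 Ma: the Carboniferous.
The sixth oldest is F at 221.8 Ma; separation = |345.8 − 221.8| = 124 Myr.

D, in the Carboniferous; 124 million years to F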